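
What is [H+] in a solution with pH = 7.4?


[H+] = 10^(-pH)
[H+] = 10^(-7.4)
[H+] = 3.981e-08 M

3.981e-08 M


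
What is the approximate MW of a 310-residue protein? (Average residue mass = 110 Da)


MW = n_residues * 110 Da
MW = 310 * 110
MW = 34100 Da

34100 Da


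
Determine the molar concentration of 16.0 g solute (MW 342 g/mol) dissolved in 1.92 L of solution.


C = (mass / MW) / volume
C = (16.0 / 342) / 1.92
C = 0.0244 M

0.0244 M


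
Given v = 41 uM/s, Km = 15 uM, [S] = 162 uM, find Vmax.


Vmax = v * (Km + [S]) / [S]
Vmax = 41 * (15 + 162) / 162
Vmax = 44.7963 uM/s

44.7963 uM/s


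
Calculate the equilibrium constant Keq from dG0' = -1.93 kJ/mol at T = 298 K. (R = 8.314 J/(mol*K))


Keq = exp(-dG0 * 1000 / (R * T))
Keq = exp(-(-1.93) * 1000 / (8.314 * 298))
Keq = 2.1793

2.1793


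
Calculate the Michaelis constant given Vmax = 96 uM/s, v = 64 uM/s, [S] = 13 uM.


Km = [S] * (Vmax - v) / v
Km = 13 * (96 - 64) / 64
Km = 6.5 uM

6.5 uM


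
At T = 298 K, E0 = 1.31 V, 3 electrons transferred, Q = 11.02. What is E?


E = E0 - (RT/nF) * ln(Q)
E = 1.31 - (8.314 * 298 / (3 * 96485)) * ln(11.02)
E = 1.2895 V

1.2895 V


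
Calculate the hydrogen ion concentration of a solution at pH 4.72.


[H+] = 10^(-pH)
[H+] = 10^(-4.72)
[H+] = 1.905e-05 M

1.905e-05 M


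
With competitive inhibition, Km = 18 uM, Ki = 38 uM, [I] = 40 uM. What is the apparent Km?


Km_app = Km * (1 + [I]/Ki)
Km_app = 18 * (1 + 40/38)
Km_app = 36.9474 uM

36.9474 uM


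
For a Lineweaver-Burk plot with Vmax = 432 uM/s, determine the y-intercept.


y-intercept = 1/Vmax
= 1/432
= 0.0023 s/uM

0.0023 s/uM


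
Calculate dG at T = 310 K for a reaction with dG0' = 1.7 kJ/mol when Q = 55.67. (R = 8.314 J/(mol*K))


dG = dG0' + RT * ln(Q) / 1000
dG = 1.7 + 8.314 * 310 * ln(55.67) / 1000
dG = 12.0595 kJ/mol

12.0595 kJ/mol


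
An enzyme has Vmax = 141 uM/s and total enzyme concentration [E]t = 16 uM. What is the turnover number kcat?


kcat = Vmax / [E]t
kcat = 141 / 16
kcat = 8.8125 s^-1

8.8125 s^-1


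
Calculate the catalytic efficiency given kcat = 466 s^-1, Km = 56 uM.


Catalytic efficiency = kcat / Km
= 466 / 56
= 8.3214 uM^-1*s^-1

8.3214 uM^-1*s^-1


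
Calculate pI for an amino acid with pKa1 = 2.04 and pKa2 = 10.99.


pI = (pKa1 + pKa2) / 2
pI = (2.04 + 10.99) / 2
pI = 6.515

6.515


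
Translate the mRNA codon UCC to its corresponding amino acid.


Standard genetic code lookup.
Codon UCC -> Ser

Ser


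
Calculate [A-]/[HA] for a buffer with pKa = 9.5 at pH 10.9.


[A-]/[HA] = 10^(pH - pKa)
= 10^(10.9 - 9.5)
= 25.1189

25.1189


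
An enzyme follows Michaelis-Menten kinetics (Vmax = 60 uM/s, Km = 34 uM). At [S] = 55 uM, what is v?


v = Vmax * [S] / (Km + [S])
v = 60 * 55 / (34 + 55)
v = 37.0787 uM/s

37.0787 uM/s


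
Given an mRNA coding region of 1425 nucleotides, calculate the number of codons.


codons = nucleotides / 3
codons = 1425 / 3 = 475

475


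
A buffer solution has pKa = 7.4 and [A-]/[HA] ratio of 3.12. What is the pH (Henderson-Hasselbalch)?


pH = pKa + log10([A-]/[HA])
pH = 7.4 + log10(3.12)
pH = 7.8942

7.8942


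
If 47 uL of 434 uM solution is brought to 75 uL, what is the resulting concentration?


C2 = C1 * V1 / V2
C2 = 434 * 47 / 75
C2 = 271.9733 uM

271.9733 uM


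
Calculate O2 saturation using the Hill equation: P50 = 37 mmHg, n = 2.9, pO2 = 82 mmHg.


Y = pO2^n / (P50^n + pO2^n)
Y = 82^2.9 / (37^2.9 + 82^2.9)
Y = 90.95%

90.95%


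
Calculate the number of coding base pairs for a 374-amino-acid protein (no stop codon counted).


Each amino acid = 1 codon = 3 bp
bp = 374 * 3 = 1122 bp

1122 bp


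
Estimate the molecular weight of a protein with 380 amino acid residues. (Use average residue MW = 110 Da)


MW = n_residues * 110 Da
MW = 380 * 110
MW = 41800 Da

41800 Da


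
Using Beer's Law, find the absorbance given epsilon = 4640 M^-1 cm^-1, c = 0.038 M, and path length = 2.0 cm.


A = epsilon * c * l
A = 4640 * 0.038 * 2.0
A = 352.64

352.64


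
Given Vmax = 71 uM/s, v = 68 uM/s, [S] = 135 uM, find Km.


Km = [S] * (Vmax - v) / v
Km = 135 * (71 - 68) / 68
Km = 5.9559 uM

5.9559 uM


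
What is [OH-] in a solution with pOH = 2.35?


[OH-] = 10^(-pOH)
[OH-] = 10^(-2.35)
[OH-] = 0.0045 M

0.0045 M


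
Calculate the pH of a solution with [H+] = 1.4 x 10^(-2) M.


pH = -log10([H+])
pH = -log10(1.4 x 10^(-2))
pH = 1.8539

1.8539


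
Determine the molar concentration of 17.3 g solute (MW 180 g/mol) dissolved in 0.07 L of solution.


C = (mass / MW) / volume
C = (17.3 / 180) / 0.07
C = 1.373 M

1.373 M


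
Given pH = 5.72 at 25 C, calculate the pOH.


pOH = 14 - pH
pOH = 14 - 5.72
pOH = 8.28

8.28


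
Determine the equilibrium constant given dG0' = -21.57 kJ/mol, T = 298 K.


Keq = exp(-dG0 * 1000 / (R * T))
Keq = exp(-(-21.57) * 1000 / (8.314 * 298))
Keq = 6039.6673

6039.6673


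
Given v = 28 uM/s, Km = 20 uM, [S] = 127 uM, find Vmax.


Vmax = v * (Km + [S]) / [S]
Vmax = 28 * (20 + 127) / 127
Vmax = 32.4094 uM/s

32.4094 uM/s


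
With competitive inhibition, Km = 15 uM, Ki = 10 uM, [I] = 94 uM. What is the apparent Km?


Km_app = Km * (1 + [I]/Ki)
Km_app = 15 * (1 + 94/10)
Km_app = 156.0 uM

156.0 uM


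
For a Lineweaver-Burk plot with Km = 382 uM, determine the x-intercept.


x-intercept = -1/Km
= -1/382
= -0.0026 1/uM

-0.0026 1/uM


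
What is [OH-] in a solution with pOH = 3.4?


[OH-] = 10^(-pOH)
[OH-] = 10^(-3.4)
[OH-] = 3.981e-04 M

3.981e-04 M


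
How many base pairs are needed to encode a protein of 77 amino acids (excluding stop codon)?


Each amino acid = 1 codon = 3 bp
bp = 77 * 3 = 231 bp

231 bp


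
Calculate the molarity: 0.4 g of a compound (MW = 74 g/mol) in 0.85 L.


C = (mass / MW) / volume
C = (0.4 / 74) / 0.85
C = 0.0064 M

0.0064 M


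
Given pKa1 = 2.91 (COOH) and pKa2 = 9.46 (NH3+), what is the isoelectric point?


pI = (pKa1 + pKa2) / 2
pI = (2.91 + 9.46) / 2
pI = 6.185

6.185


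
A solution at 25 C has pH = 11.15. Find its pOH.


pOH = 14 - pH
pOH = 14 - 11.15
pOH = 2.85

2.85


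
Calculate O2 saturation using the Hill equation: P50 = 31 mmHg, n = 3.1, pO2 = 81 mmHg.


Y = pO2^n / (P50^n + pO2^n)
Y = 81^3.1 / (31^3.1 + 81^3.1)
Y = 95.15%

95.15%


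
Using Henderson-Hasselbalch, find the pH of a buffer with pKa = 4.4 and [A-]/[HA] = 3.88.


pH = pKa + log10([A-]/[HA])
pH = 4.4 + log10(3.88)
pH = 4.9888

4.9888


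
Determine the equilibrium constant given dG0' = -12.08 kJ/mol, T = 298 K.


Keq = exp(-dG0 * 1000 / (R * T))
Keq = exp(-(-12.08) * 1000 / (8.314 * 298))
Keq = 131.0713

131.0713


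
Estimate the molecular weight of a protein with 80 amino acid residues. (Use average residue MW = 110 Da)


MW = n_residues * 110 Da
MW = 80 * 110
MW = 8800 Da

8800 Da


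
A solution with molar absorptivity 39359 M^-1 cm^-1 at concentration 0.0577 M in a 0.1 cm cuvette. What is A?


A = epsilon * c * l
A = 39359 * 0.0577 * 0.1
A = 227.1014

227.1014


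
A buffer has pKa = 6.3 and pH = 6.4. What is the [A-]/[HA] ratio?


[A-]/[HA] = 10^(pH - pKa)
= 10^(6.4 - 6.3)
= 1.2589

1.2589


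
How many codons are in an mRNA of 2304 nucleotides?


codons = nucleotides / 3
codons = 2304 / 3 = 768

768


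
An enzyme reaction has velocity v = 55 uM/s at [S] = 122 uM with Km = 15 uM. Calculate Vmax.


Vmax = v * (Km + [S]) / [S]
Vmax = 55 * (15 + 122) / 122
Vmax = 61.7623 uM/s

61.7623 uM/s


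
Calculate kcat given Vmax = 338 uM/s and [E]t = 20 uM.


kcat = Vmax / [E]t
kcat = 338 / 20
kcat = 16.9 s^-1

16.9 s^-1


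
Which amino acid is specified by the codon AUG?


Standard genetic code lookup.
Codon AUG -> Met (start)

Met (start)


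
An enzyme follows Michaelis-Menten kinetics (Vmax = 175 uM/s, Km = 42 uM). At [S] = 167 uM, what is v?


v = Vmax * [S] / (Km + [S])
v = 175 * 167 / (42 + 167)
v = 139.8325 uM/s

139.8325 uM/s


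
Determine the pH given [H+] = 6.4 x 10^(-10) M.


pH = -log10([H+])
pH = -log10(6.4 x 10^(-10))
pH = 9.1938

9.1938


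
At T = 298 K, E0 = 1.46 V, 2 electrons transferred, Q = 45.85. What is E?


E = E0 - (RT/nF) * ln(Q)
E = 1.46 - (8.314 * 298 / (2 * 96485)) * ln(45.85)
E = 1.4109 V

1.4109 V


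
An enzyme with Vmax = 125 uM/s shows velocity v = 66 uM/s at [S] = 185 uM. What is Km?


Km = [S] * (Vmax - v) / v
Km = 185 * (125 - 66) / 66
Km = 165.3788 uM

165.3788 uM


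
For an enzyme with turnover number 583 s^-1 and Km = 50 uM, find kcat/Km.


Catalytic efficiency = kcat / Km
= 583 / 50
= 11.66 uM^-1*s^-1

11.66 uM^-1*s^-1


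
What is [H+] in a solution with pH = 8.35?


[H+] = 10^(-pH)
[H+] = 10^(-8.35)
[H+] = 4.467e-09 M

4.467e-09 M


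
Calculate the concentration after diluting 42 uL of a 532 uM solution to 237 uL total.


C2 = C1 * V1 / V2
C2 = 532 * 42 / 237
C2 = 94.2785 uM

94.2785 uM


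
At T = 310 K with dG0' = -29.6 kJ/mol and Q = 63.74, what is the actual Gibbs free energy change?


dG = dG0' + RT * ln(Q) / 1000
dG = -29.6 + 8.314 * 310 * ln(63.74) / 1000
dG = -18.8916 kJ/mol

-18.8916 kJ/mol


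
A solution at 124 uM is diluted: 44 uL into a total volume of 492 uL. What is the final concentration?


C2 = C1 * V1 / V2
C2 = 124 * 44 / 492
C2 = 11.0894 uM

11.0894 uM


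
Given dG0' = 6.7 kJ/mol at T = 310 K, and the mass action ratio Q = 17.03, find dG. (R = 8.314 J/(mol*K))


dG = dG0' + RT * ln(Q) / 1000
dG = 6.7 + 8.314 * 310 * ln(17.03) / 1000
dG = 14.0067 kJ/mol

14.0067 kJ/mol


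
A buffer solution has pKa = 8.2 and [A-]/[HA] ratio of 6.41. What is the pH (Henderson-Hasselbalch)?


pH = pKa + log10([A-]/[HA])
pH = 8.2 + log10(6.41)
pH = 9.0069

9.0069


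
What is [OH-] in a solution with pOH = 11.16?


[OH-] = 10^(-pOH)
[OH-] = 10^(-11.16)
[OH-] = 6.918e-12 M

6.918e-12 M


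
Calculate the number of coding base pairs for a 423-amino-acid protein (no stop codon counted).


Each amino acid = 1 codon = 3 bp
bp = 423 * 3 = 1269 bp

1269 bp


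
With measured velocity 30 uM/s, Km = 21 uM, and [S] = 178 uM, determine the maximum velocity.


Vmax = v * (Km + [S]) / [S]
Vmax = 30 * (21 + 178) / 178
Vmax = 33.5393 uM/s

33.5393 uM/s


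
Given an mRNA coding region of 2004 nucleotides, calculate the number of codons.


codons = nucleotides / 3
codons = 2004 / 3 = 668

668


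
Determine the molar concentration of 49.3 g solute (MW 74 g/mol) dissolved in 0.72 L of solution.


C = (mass / MW) / volume
C = (49.3 / 74) / 0.72
C = 0.9253 M

0.9253 M


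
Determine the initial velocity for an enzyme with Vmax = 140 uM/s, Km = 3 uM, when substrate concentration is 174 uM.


v = Vmax * [S] / (Km + [S])
v = 140 * 174 / (3 + 174)
v = 137.6271 uM/s

137.6271 uM/s


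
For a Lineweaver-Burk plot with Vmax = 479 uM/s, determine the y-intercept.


y-intercept = 1/Vmax
= 1/479
= 0.0021 s/uM

0.0021 s/uM


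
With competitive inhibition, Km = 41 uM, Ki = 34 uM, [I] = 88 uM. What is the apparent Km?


Km_app = Km * (1 + [I]/Ki)
Km_app = 41 * (1 + 88/34)
Km_app = 147.1176 uM

147.1176 uM


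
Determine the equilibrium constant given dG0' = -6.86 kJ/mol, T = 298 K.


Keq = exp(-dG0 * 1000 / (R * T))
Keq = exp(-(-6.86) * 1000 / (8.314 * 298))
Keq = 15.9401

15.9401


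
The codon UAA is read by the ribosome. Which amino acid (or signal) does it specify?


Standard genetic code lookup.
Codon UAA -> Stop

Stop


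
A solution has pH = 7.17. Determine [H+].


[H+] = 10^(-pH)
[H+] = 10^(-7.17)
[H+] = 6.761e-08 M

6.761e-08 M


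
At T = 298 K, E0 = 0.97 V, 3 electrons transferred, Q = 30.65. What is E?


E = E0 - (RT/nF) * ln(Q)
E = 0.97 - (8.314 * 298 / (3 * 96485)) * ln(30.65)
E = 0.9407 V

0.9407 V


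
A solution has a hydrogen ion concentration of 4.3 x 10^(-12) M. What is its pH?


pH = -log10([H+])
pH = -log10(4.3 x 10^(-12))
pH = 11.3665

11.3665


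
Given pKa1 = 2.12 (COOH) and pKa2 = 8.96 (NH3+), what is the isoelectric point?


pI = (pKa1 + pKa2) / 2
pI = (2.12 + 8.96) / 2
pI = 5.54

5.54


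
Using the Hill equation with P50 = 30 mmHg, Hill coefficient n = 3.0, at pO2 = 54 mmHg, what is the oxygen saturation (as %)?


Y = pO2^n / (P50^n + pO2^n)
Y = 54^3.0 / (30^3.0 + 54^3.0)
Y = 85.36%

85.36%


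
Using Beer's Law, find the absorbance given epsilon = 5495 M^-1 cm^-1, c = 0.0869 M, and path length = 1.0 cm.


A = epsilon * c * l
A = 5495 * 0.0869 * 1.0
A = 477.5155

477.5155


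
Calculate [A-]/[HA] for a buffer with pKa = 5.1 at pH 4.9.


[A-]/[HA] = 10^(pH - pKa)
= 10^(4.9 - 5.1)
= 0.631

0.631


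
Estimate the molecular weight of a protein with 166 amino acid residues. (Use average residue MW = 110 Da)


MW = n_residues * 110 Da
MW = 166 * 110
MW = 18260 Da

18260 Da


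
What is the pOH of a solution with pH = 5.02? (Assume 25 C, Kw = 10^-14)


pOH = 14 - pH
pOH = 14 - 5.02
pOH = 8.98

8.98


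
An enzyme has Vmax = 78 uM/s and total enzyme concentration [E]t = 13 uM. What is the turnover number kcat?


kcat = Vmax / [E]t
kcat = 78 / 13
kcat = 6.0 s^-1

6.0 s^-1


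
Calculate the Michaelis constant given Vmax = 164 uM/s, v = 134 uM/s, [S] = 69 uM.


Km = [S] * (Vmax - v) / v
Km = 69 * (164 - 134) / 134
Km = 15.4478 uM

15.4478 uM


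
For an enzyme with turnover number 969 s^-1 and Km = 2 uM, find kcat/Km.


Catalytic efficiency = kcat / Km
= 969 / 2
= 484.5 uM^-1*s^-1

484.5 uM^-1*s^-1


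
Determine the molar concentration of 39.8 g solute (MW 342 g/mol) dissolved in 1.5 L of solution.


C = (mass / MW) / volume
C = (39.8 / 342) / 1.5
C = 0.0776 M

0.0776 M


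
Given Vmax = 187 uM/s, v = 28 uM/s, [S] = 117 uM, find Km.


Km = [S] * (Vmax - v) / v
Km = 117 * (187 - 28) / 28
Km = 664.3929 uM

664.3929 uM


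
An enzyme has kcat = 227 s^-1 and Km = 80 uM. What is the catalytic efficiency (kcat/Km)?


Catalytic efficiency = kcat / Km
= 227 / 80
= 2.8375 uM^-1*s^-1

2.8375 uM^-1*s^-1


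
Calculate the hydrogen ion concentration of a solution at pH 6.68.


[H+] = 10^(-pH)
[H+] = 10^(-6.68)
[H+] = 2.089e-07 M

2.089e-07 M


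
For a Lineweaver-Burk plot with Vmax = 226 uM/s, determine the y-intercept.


y-intercept = 1/Vmax
= 1/226
= 0.0044 s/uM

0.0044 s/uM


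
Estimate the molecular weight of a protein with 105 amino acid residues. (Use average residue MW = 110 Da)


MW = n_residues * 110 Da
MW = 105 * 110
MW = 11550 Da

11550 Da


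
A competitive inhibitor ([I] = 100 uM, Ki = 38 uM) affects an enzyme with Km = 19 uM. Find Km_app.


Km_app = Km * (1 + [I]/Ki)
Km_app = 19 * (1 + 100/38)
Km_app = 69.0 uM

69.0 uM


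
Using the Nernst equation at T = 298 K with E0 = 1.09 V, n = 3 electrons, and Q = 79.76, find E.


E = E0 - (RT/nF) * ln(Q)
E = 1.09 - (8.314 * 298 / (3 * 96485)) * ln(79.76)
E = 1.0525 V

1.0525 V


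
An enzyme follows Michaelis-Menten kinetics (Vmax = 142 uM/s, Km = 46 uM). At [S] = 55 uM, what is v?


v = Vmax * [S] / (Km + [S])
v = 142 * 55 / (46 + 55)
v = 77.3267 uM/s

77.3267 uM/s


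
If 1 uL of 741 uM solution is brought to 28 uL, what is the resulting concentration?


C2 = C1 * V1 / V2
C2 = 741 * 1 / 28
C2 = 26.4643 uM

26.4643 uM


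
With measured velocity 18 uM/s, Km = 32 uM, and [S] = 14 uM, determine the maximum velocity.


Vmax = v * (Km + [S]) / [S]
Vmax = 18 * (32 + 14) / 14
Vmax = 59.1429 uM/s

59.1429 uM/s


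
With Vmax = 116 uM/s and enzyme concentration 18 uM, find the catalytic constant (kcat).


kcat = Vmax / [E]t
kcat = 116 / 18
kcat = 6.4444 s^-1

6.4444 s^-1


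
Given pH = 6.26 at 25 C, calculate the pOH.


pOH = 14 - pH
pOH = 14 - 6.26
pOH = 7.74

7.74


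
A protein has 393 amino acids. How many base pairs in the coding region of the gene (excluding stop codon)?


Each amino acid = 1 codon = 3 bp
bp = 393 * 3 = 1179 bp

1179 bp


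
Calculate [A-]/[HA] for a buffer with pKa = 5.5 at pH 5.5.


[A-]/[HA] = 10^(pH - pKa)
= 10^(5.5 - 5.5)
= 1.0

1.0


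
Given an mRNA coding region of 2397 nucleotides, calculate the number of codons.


codons = nucleotides / 3
codons = 2397 / 3 = 799

799


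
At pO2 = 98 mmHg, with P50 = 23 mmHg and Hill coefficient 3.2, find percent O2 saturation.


Y = pO2^n / (P50^n + pO2^n)
Y = 98^3.2 / (23^3.2 + 98^3.2)
Y = 99.04%

99.04%


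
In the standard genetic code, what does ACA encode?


Standard genetic code lookup.
Codon ACA -> Thr

Thr


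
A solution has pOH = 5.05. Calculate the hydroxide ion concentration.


[OH-] = 10^(-pOH)
[OH-] = 10^(-5.05)
[OH-] = 8.913e-06 M

8.913e-06 M


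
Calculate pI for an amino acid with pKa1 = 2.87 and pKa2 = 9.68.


pI = (pKa1 + pKa2) / 2
pI = (2.87 + 9.68) / 2
pI = 6.275

6.275


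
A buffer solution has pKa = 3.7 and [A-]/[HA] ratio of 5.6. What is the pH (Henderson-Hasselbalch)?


pH = pKa + log10([A-]/[HA])
pH = 3.7 + log10(5.6)
pH = 4.4482

4.4482


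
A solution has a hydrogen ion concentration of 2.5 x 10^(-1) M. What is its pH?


pH = -log10([H+])
pH = -log10(2.5 x 10^(-1))
pH = 0.6021

0.6021


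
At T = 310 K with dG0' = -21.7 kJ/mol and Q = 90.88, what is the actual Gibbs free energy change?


dG = dG0' + RT * ln(Q) / 1000
dG = -21.7 + 8.314 * 310 * ln(90.88) / 1000
dG = -10.0774 kJ/mol

-10.0774 kJ/mol


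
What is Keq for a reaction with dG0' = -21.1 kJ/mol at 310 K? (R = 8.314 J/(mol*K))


Keq = exp(-dG0 * 1000 / (R * T))
Keq = exp(-(-21.1) * 1000 / (8.314 * 310))
Keq = 3592.9726

3592.9726


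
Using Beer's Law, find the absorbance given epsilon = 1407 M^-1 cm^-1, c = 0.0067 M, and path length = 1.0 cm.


A = epsilon * c * l
A = 1407 * 0.0067 * 1.0
A = 9.4269

9.4269


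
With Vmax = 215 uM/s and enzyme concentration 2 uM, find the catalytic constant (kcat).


kcat = Vmax / [E]t
kcat = 215 / 2
kcat = 107.5 s^-1

107.5 s^-1


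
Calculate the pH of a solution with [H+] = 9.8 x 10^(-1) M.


pH = -log10([H+])
pH = -log10(9.8 x 10^(-1))
pH = 0.0088

0.0088


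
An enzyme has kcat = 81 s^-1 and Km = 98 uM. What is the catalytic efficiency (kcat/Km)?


Catalytic efficiency = kcat / Km
= 81 / 98
= 0.8265 uM^-1*s^-1

0.8265 uM^-1*s^-1


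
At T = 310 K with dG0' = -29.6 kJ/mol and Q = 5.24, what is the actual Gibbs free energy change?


dG = dG0' + RT * ln(Q) / 1000
dG = -29.6 + 8.314 * 310 * ln(5.24) / 1000
dG = -25.3311 kJ/mol

-25.3311 kJ/mol


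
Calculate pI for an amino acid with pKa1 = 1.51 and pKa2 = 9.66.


pI = (pKa1 + pKa2) / 2
pI = (1.51 + 9.66) / 2
pI = 5.585

5.585


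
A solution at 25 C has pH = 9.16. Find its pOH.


pOH = 14 - pH
pOH = 14 - 9.16
pOH = 4.84

4.84


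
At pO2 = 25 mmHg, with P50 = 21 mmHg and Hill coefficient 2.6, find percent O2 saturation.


Y = pO2^n / (P50^n + pO2^n)
Y = 25^2.6 / (21^2.6 + 25^2.6)
Y = 61.14%

61.14%


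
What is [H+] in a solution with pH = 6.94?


[H+] = 10^(-pH)
[H+] = 10^(-6.94)
[H+] = 1.148e-07 M

1.148e-07 M


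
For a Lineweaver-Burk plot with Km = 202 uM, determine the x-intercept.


x-intercept = -1/Km
= -1/202
= -0.005 1/uM

-0.005 1/uM


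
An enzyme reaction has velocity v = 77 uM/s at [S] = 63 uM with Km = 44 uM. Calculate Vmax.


Vmax = v * (Km + [S]) / [S]
Vmax = 77 * (44 + 63) / 63
Vmax = 130.7778 uM/s

130.7778 uM/s


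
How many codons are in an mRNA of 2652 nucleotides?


codons = nucleotides / 3
codons = 2652 / 3 = 884

884


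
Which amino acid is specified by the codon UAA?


Standard genetic code lookup.
Codon UAA -> Stop

Stop


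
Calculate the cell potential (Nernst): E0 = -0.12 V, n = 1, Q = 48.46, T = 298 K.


E = E0 - (RT/nF) * ln(Q)
E = -0.12 - (8.314 * 298 / (1 * 96485)) * ln(48.46)
E = -0.2197 V

-0.2197 V


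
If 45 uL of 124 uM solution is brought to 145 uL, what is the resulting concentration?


C2 = C1 * V1 / V2
C2 = 124 * 45 / 145
C2 = 38.4828 uM

38.4828 uM


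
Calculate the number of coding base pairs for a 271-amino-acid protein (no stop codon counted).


Each amino acid = 1 codon = 3 bp
bp = 271 * 3 = 813 bp

813 bp


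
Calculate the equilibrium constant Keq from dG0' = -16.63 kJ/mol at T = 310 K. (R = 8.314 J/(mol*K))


Keq = exp(-dG0 * 1000 / (R * T))
Keq = exp(-(-16.63) * 1000 / (8.314 * 310))
Keq = 634.2156

634.2156


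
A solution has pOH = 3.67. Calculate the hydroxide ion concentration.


[OH-] = 10^(-pOH)
[OH-] = 10^(-3.67)
[OH-] = 2.138e-04 M

2.138e-04 M


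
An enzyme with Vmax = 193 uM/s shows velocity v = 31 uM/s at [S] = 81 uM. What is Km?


Km = [S] * (Vmax - v) / v
Km = 81 * (193 - 31) / 31
Km = 423.2903 uM

423.2903 uM


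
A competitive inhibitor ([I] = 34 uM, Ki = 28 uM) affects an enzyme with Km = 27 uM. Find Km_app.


Km_app = Km * (1 + [I]/Ki)
Km_app = 27 * (1 + 34/28)
Km_app = 59.7857 uM

59.7857 uM


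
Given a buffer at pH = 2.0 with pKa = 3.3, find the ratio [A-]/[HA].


[A-]/[HA] = 10^(pH - pKa)
= 10^(2.0 - 3.3)
= 0.0501

0.0501


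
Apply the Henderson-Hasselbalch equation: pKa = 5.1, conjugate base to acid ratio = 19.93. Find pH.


pH = pKa + log10([A-]/[HA])
pH = 5.1 + log10(19.93)
pH = 6.3995

6.3995


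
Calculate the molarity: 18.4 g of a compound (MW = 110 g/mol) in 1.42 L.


C = (mass / MW) / volume
C = (18.4 / 110) / 1.42
C = 0.1178 M

0.1178 M


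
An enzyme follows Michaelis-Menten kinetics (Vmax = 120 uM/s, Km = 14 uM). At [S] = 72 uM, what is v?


v = Vmax * [S] / (Km + [S])
v = 120 * 72 / (14 + 72)
v = 100.4651 uM/s

100.4651 uM/s


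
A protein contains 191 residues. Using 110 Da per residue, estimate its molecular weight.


MW = n_residues * 110 Da
MW = 191 * 110
MW = 21010 Da

21010 Da


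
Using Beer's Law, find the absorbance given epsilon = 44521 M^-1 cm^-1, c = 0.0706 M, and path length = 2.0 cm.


A = epsilon * c * l
A = 44521 * 0.0706 * 2.0
A = 6286.3652

6286.3652


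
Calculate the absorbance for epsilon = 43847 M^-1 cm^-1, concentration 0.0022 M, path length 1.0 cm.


A = epsilon * c * l
A = 43847 * 0.0022 * 1.0
A = 96.4634

96.4634


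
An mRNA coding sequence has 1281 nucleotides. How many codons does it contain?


codons = nucleotides / 3
codons = 1281 / 3 = 427

427


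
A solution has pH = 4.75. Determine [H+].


[H+] = 10^(-pH)
[H+] = 10^(-4.75)
[H+] = 1.778e-05 M

1.778e-05 M


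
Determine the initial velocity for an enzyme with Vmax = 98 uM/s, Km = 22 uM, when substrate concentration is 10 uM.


v = Vmax * [S] / (Km + [S])
v = 98 * 10 / (22 + 10)
v = 30.625 uM/s

30.625 uM/s


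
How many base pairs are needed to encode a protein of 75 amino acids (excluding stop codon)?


Each amino acid = 1 codon = 3 bp
bp = 75 * 3 = 225 bp

225 bp


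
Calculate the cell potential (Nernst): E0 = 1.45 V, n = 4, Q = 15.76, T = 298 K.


E = E0 - (RT/nF) * ln(Q)
E = 1.45 - (8.314 * 298 / (4 * 96485)) * ln(15.76)
E = 1.4323 V

1.4323 V


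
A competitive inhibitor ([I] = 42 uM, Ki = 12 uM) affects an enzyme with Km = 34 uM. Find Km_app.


Km_app = Km * (1 + [I]/Ki)
Km_app = 34 * (1 + 42/12)
Km_app = 153.0 uM

153.0 uM


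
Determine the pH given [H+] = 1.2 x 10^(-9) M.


pH = -log10([H+])
pH = -log10(1.2 x 10^(-9))
pH = 8.9208

8.9208


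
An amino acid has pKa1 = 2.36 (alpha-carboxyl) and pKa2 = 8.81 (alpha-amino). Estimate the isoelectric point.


pI = (pKa1 + pKa2) / 2
pI = (2.36 + 8.81) / 2
pI = 5.585

5.585


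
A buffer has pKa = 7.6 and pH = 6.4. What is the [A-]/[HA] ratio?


[A-]/[HA] = 10^(pH - pKa)
= 10^(6.4 - 7.6)
= 0.0631

0.0631


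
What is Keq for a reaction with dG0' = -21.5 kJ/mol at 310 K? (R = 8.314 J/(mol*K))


Keq = exp(-dG0 * 1000 / (R * T))
Keq = exp(-(-21.5) * 1000 / (8.314 * 310))
Keq = 4196.1971

4196.1971


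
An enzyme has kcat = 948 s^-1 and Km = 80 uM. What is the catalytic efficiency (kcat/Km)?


Catalytic efficiency = kcat / Km
= 948 / 80
= 11.85 uM^-1*s^-1

11.85 uM^-1*s^-1


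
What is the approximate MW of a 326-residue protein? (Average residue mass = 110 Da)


MW = n_residues * 110 Da
MW = 326 * 110
MW = 35860 Da

35860 Da


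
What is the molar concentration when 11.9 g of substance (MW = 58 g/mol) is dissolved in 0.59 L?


C = (mass / MW) / volume
C = (11.9 / 58) / 0.59
C = 0.3477 M

0.3477 M


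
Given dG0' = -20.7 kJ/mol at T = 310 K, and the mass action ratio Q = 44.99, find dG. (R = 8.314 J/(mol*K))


dG = dG0' + RT * ln(Q) / 1000
dG = -20.7 + 8.314 * 310 * ln(44.99) / 1000
dG = -10.8895 kJ/mol

-10.8895 kJ/mol


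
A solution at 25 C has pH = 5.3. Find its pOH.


pOH = 14 - pH
pOH = 14 - 5.3
pOH = 8.7

8.7


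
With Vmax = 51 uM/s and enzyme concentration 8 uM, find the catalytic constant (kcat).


kcat = Vmax / [E]t
kcat = 51 / 8
kcat = 6.375 s^-1

6.375 s^-1


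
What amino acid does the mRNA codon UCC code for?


Standard genetic code lookup.
Codon UCC -> Ser

Ser


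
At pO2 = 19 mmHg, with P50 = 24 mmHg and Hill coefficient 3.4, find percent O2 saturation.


Y = pO2^n / (P50^n + pO2^n)
Y = 19^3.4 / (24^3.4 + 19^3.4)
Y = 31.12%

31.12%


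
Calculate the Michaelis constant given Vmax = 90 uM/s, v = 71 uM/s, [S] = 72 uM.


Km = [S] * (Vmax - v) / v
Km = 72 * (90 - 71) / 71
Km = 19.2676 uM

19.2676 uM


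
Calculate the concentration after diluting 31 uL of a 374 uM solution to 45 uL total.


C2 = C1 * V1 / V2
C2 = 374 * 31 / 45
C2 = 257.6444 uM

257.6444 uM


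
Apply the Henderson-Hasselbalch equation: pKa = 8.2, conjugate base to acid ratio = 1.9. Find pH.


pH = pKa + log10([A-]/[HA])
pH = 8.2 + log10(1.9)
pH = 8.4788

8.4788


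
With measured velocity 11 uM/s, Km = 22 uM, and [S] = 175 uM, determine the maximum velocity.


Vmax = v * (Km + [S]) / [S]
Vmax = 11 * (22 + 175) / 175
Vmax = 12.3829 uM/s

12.3829 uM/s


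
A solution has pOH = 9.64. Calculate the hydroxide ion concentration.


[OH-] = 10^(-pOH)
[OH-] = 10^(-9.64)
[OH-] = 2.291e-10 M

2.291e-10 M


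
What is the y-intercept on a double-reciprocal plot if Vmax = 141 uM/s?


y-intercept = 1/Vmax
= 1/141
= 0.0071 s/uM

0.0071 s/uM


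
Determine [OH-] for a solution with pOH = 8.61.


[OH-] = 10^(-pOH)
[OH-] = 10^(-8.61)
[OH-] = 2.455e-09 M

2.455e-09 M


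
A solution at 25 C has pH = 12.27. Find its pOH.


pOH = 14 - pH
pOH = 14 - 12.27
pOH = 1.73

1.73


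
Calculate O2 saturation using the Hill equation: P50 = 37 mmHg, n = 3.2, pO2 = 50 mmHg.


Y = pO2^n / (P50^n + pO2^n)
Y = 50^3.2 / (37^3.2 + 50^3.2)
Y = 72.38%

72.38%


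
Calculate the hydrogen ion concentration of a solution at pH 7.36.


[H+] = 10^(-pH)
[H+] = 10^(-7.36)
[H+] = 4.365e-08 M

4.365e-08 M


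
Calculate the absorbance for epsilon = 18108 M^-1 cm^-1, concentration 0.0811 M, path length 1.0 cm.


A = epsilon * c * l
A = 18108 * 0.0811 * 1.0
A = 1468.5588

1468.5588


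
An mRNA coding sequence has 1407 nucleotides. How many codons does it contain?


codons = nucleotides / 3
codons = 1407 / 3 = 469

469


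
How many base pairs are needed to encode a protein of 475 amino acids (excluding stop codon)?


Each amino acid = 1 codon = 3 bp
bp = 475 * 3 = 1425 bp

1425 bp


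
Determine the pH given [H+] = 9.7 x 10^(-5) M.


pH = -log10([H+])
pH = -log10(9.7 x 10^(-5))
pH = 4.0132

4.0132


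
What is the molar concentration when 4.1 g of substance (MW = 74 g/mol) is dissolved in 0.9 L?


C = (mass / MW) / volume
C = (4.1 / 74) / 0.9
C = 0.0616 M

0.0616 M


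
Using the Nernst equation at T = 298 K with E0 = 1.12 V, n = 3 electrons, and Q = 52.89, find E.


E = E0 - (RT/nF) * ln(Q)
E = 1.12 - (8.314 * 298 / (3 * 96485)) * ln(52.89)
E = 1.086 V

1.086 V


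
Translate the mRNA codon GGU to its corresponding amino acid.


Standard genetic code lookup.
Codon GGU -> Gly

Gly


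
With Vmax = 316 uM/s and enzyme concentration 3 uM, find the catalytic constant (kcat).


kcat = Vmax / [E]t
kcat = 316 / 3
kcat = 105.3333 s^-1

105.3333 s^-1


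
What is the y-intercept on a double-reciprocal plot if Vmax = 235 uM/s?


y-intercept = 1/Vmax
= 1/235
= 0.0043 s/uM

0.0043 s/uM


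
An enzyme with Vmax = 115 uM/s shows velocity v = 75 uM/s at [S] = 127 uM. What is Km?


Km = [S] * (Vmax - v) / v
Km = 127 * (115 - 75) / 75
Km = 67.7333 uM

67.7333 uM


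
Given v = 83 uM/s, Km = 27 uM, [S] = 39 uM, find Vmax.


Vmax = v * (Km + [S]) / [S]
Vmax = 83 * (27 + 39) / 39
Vmax = 140.4615 uM/s

140.4615 uM/s


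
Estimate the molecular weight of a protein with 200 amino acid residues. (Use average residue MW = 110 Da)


MW = n_residues * 110 Da
MW = 200 * 110
MW = 22000 Da

22000 Da


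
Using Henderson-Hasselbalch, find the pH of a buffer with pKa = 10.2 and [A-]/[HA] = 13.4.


pH = pKa + log10([A-]/[HA])
pH = 10.2 + log10(13.4)
pH = 11.3271

11.3271


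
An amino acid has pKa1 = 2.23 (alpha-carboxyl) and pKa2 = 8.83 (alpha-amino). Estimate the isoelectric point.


pI = (pKa1 + pKa2) / 2
pI = (2.23 + 8.83) / 2
pI = 5.53

5.53


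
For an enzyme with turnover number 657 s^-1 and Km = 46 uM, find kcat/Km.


Catalytic efficiency = kcat / Km
= 657 / 46
= 14.2826 uM^-1*s^-1

14.2826 uM^-1*s^-1


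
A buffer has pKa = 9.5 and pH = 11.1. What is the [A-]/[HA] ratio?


[A-]/[HA] = 10^(pH - pKa)
= 10^(11.1 - 9.5)
= 39.8107

39.8107


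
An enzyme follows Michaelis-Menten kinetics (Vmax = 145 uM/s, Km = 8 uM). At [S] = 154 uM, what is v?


v = Vmax * [S] / (Km + [S])
v = 145 * 154 / (8 + 154)
v = 137.8395 uM/s

137.8395 uM/s


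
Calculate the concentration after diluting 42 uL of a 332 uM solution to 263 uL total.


C2 = C1 * V1 / V2
C2 = 332 * 42 / 263
C2 = 53.019 uM

53.019 uM


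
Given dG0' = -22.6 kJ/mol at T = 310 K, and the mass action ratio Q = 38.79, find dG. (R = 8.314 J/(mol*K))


dG = dG0' + RT * ln(Q) / 1000
dG = -22.6 + 8.314 * 310 * ln(38.79) / 1000
dG = -13.1717 kJ/mol

-13.1717 kJ/mol


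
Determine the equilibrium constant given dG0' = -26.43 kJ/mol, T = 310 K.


Keq = exp(-dG0 * 1000 / (R * T))
Keq = exp(-(-26.43) * 1000 / (8.314 * 310))
Keq = 28417.4531

28417.4531


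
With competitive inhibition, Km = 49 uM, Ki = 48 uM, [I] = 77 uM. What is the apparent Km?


Km_app = Km * (1 + [I]/Ki)
Km_app = 49 * (1 + 77/48)
Km_app = 127.6042 uM

127.6042 uM


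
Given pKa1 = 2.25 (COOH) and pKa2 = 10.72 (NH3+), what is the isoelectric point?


pI = (pKa1 + pKa2) / 2
pI = (2.25 + 10.72) / 2
pI = 6.485

6.485


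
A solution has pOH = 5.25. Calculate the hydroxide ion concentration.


[OH-] = 10^(-pOH)
[OH-] = 10^(-5.25)
[OH-] = 5.623e-06 M

5.623e-06 M


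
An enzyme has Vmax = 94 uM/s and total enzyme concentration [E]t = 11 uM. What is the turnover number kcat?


kcat = Vmax / [E]t
kcat = 94 / 11
kcat = 8.5455 s^-1

8.5455 s^-1


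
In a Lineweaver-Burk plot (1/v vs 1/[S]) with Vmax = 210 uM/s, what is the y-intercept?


y-intercept = 1/Vmax
= 1/210
= 0.0048 s/uM

0.0048 s/uM


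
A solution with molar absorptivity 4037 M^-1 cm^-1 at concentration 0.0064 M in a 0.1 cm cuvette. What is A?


A = epsilon * c * l
A = 4037 * 0.0064 * 0.1
A = 2.5837

2.5837


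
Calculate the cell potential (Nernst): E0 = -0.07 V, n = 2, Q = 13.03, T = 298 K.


E = E0 - (RT/nF) * ln(Q)
E = -0.07 - (8.314 * 298 / (2 * 96485)) * ln(13.03)
E = -0.103 V

-0.103 V


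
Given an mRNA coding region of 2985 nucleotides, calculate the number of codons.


codons = nucleotides / 3
codons = 2985 / 3 = 995

995


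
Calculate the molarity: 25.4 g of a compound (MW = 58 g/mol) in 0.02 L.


C = (mass / MW) / volume
C = (25.4 / 58) / 0.02
C = 21.8966 M

21.8966 M


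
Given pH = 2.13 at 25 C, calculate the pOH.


pOH = 14 - pH
pOH = 14 - 2.13
pOH = 11.87

11.87


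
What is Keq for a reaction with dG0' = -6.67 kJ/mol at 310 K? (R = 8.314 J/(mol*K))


Keq = exp(-dG0 * 1000 / (R * T))
Keq = exp(-(-6.67) * 1000 / (8.314 * 310))
Keq = 13.3023

13.3023


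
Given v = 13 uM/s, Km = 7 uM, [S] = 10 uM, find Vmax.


Vmax = v * (Km + [S]) / [S]
Vmax = 13 * (7 + 10) / 10
Vmax = 22.1 uM/s

22.1 uM/s


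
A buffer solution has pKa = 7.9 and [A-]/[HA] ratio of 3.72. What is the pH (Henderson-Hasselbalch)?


pH = pKa + log10([A-]/[HA])
pH = 7.9 + log10(3.72)
pH = 8.4705

8.4705


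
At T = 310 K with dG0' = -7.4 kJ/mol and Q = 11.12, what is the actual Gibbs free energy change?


dG = dG0' + RT * ln(Q) / 1000
dG = -7.4 + 8.314 * 310 * ln(11.12) / 1000
dG = -1.1918 kJ/mol

-1.1918 kJ/mol


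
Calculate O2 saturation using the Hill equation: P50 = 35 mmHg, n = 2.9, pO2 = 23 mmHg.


Y = pO2^n / (P50^n + pO2^n)
Y = 23^2.9 / (35^2.9 + 23^2.9)
Y = 22.84%

22.84%


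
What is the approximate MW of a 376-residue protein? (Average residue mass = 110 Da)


MW = n_residues * 110 Da
MW = 376 * 110
MW = 41360 Da

41360 Da


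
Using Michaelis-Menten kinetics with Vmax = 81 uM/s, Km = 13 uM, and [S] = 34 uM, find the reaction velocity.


v = Vmax * [S] / (Km + [S])
v = 81 * 34 / (13 + 34)
v = 58.5957 uM/s

58.5957 uM/s


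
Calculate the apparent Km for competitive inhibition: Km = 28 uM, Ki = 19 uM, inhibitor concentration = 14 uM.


Km_app = Km * (1 + [I]/Ki)
Km_app = 28 * (1 + 14/19)
Km_app = 48.6316 uM

48.6316 uM


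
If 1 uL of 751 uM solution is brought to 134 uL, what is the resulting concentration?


C2 = C1 * V1 / V2
C2 = 751 * 1 / 134
C2 = 5.6045 uM

5.6045 uM


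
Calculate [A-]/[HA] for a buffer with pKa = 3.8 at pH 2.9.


[A-]/[HA] = 10^(pH - pKa)
= 10^(2.9 - 3.8)
= 0.1259

0.1259


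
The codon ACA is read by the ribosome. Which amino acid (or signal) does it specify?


Standard genetic code lookup.
Codon ACA -> Thr

Thr


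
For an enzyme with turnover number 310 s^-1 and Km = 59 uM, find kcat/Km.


Catalytic efficiency = kcat / Km
= 310 / 59
= 5.2542 uM^-1*s^-1

5.2542 uM^-1*s^-1


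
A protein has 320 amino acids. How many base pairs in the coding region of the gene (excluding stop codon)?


Each amino acid = 1 codon = 3 bp
bp = 320 * 3 = 960 bp

960 bp


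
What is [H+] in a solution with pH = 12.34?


[H+] = 10^(-pH)
[H+] = 10^(-12.34)
[H+] = 4.571e-13 M

4.571e-13 M


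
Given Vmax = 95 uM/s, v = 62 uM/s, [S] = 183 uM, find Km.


Km = [S] * (Vmax - v) / v
Km = 183 * (95 - 62) / 62
Km = 97.4032 uM

97.4032 uM


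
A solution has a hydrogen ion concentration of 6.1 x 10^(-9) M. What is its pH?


pH = -log10([H+])
pH = -log10(6.1 x 10^(-9))
pH = 8.2147

8.2147


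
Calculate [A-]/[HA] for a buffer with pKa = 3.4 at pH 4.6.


[A-]/[HA] = 10^(pH - pKa)
= 10^(4.6 - 3.4)
= 15.8489

15.8489


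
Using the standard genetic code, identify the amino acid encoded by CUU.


Standard genetic code lookup.
Codon CUU -> Leu

Leu


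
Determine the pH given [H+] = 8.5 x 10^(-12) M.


pH = -log10([H+])
pH = -log10(8.5 x 10^(-12))
pH = 11.0706

11.0706


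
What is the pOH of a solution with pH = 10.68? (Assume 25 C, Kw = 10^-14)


pOH = 14 - pH
pOH = 14 - 10.68
pOH = 3.32

3.32


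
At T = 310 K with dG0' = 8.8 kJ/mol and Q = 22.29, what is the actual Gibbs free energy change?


dG = dG0' + RT * ln(Q) / 1000
dG = 8.8 + 8.314 * 310 * ln(22.29) / 1000
dG = 16.8004 kJ/mol

16.8004 kJ/mol


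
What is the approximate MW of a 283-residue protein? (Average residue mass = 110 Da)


MW = n_residues * 110 Da
MW = 283 * 110
MW = 31130 Da

31130 Da


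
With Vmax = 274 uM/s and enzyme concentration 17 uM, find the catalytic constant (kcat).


kcat = Vmax / [E]t
kcat = 274 / 17
kcat = 16.1176 s^-1

16.1176 s^-1


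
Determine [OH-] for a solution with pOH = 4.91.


[OH-] = 10^(-pOH)
[OH-] = 10^(-4.91)
[OH-] = 1.230e-05 M

1.230e-05 M


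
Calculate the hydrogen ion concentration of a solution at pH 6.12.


[H+] = 10^(-pH)
[H+] = 10^(-6.12)
[H+] = 7.586e-07 M

7.586e-07 M


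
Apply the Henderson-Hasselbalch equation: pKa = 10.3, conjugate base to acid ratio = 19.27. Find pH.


pH = pKa + log10([A-]/[HA])
pH = 10.3 + log10(19.27)
pH = 11.5849

11.5849


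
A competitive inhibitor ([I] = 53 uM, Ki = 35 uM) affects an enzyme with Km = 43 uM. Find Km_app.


Km_app = Km * (1 + [I]/Ki)
Km_app = 43 * (1 + 53/35)
Km_app = 108.1143 uM

108.1143 uM


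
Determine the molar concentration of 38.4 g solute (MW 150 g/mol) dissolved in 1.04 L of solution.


C = (mass / MW) / volume
C = (38.4 / 150) / 1.04
C = 0.2462 M

0.2462 M


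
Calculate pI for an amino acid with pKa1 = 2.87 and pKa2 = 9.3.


pI = (pKa1 + pKa2) / 2
pI = (2.87 + 9.3) / 2
pI = 6.085

6.085


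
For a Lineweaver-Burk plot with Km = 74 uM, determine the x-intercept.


x-intercept = -1/Km
= -1/74
= -0.0135 1/uM

-0.0135 1/uM


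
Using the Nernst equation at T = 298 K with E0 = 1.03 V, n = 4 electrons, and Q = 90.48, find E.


E = E0 - (RT/nF) * ln(Q)
E = 1.03 - (8.314 * 298 / (4 * 96485)) * ln(90.48)
E = 1.0011 V

1.0011 V


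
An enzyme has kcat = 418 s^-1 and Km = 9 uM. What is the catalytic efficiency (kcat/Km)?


Catalytic efficiency = kcat / Km
= 418 / 9
= 46.4444 uM^-1*s^-1

46.4444 uM^-1*s^-1


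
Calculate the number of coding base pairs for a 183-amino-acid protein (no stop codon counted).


Each amino acid = 1 codon = 3 bp
bp = 183 * 3 = 549 bp

549 bp


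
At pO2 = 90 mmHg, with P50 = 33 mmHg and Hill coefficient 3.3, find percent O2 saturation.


Y = pO2^n / (P50^n + pO2^n)
Y = 90^3.3 / (33^3.3 + 90^3.3)
Y = 96.48%

96.48%


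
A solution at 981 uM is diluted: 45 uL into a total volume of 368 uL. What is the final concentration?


C2 = C1 * V1 / V2
C2 = 981 * 45 / 368
C2 = 119.9592 uM

119.9592 uM


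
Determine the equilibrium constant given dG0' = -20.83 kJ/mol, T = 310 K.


Keq = exp(-dG0 * 1000 / (R * T))
Keq = exp(-(-20.83) * 1000 / (8.314 * 310))
Keq = 3235.6205

3235.6205


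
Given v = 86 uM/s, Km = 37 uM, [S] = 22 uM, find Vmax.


Vmax = v * (Km + [S]) / [S]
Vmax = 86 * (37 + 22) / 22
Vmax = 230.6364 uM/s

230.6364 uM/s


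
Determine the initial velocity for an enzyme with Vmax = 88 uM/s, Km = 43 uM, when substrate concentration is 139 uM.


v = Vmax * [S] / (Km + [S])
v = 88 * 139 / (43 + 139)
v = 67.2088 uM/s

67.2088 uM/s


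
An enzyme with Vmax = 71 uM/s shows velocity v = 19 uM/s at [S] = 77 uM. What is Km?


Km = [S] * (Vmax - v) / v
Km = 77 * (71 - 19) / 19
Km = 210.7368 uM

210.7368 uM


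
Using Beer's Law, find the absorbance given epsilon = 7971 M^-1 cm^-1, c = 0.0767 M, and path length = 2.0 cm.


A = epsilon * c * l
A = 7971 * 0.0767 * 2.0
A = 1222.7514

1222.7514


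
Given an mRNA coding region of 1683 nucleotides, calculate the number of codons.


codons = nucleotides / 3
codons = 1683 / 3 = 561

561


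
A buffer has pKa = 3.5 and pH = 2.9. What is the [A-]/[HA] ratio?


[A-]/[HA] = 10^(pH - pKa)
= 10^(2.9 - 3.5)
= 0.2512

0.2512


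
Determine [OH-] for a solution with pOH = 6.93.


[OH-] = 10^(-pOH)
[OH-] = 10^(-6.93)
[OH-] = 1.175e-07 M

1.175e-07 M


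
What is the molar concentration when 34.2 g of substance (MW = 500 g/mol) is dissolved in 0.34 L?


C = (mass / MW) / volume
C = (34.2 / 500) / 0.34
C = 0.2012 M

0.2012 M


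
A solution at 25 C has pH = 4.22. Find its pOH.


pOH = 14 - pH
pOH = 14 - 4.22
pOH = 9.78

9.78


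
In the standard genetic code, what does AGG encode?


Standard genetic code lookup.
Codon AGG -> Arg

Arg
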